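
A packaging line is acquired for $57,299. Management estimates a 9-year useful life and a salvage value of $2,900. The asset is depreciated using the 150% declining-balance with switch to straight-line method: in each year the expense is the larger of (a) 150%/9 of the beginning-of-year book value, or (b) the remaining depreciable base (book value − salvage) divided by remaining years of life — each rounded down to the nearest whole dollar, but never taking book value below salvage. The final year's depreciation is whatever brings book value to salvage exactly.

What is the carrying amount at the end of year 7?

Depreciable base = $57,299 − $2,900 = $54,399.
Year 1: DB = ⌊$57,299 × 150%/9⌋ = $9,549; SL = ⌊$54,399/9⌋ = $6,044 → take DB $9,549. Book value $47,750.
Year 2: DB = ⌊$47,750 × 150%/9⌋ = $7,958; SL = ⌊$44,850/8⌋ = $5,606 → take DB $7,958. Book value $39,792.
Year 3: DB = ⌊$39,792 × 150%/9⌋ = $6,632; SL = ⌊$36,892/7⌋ = $5,270 → take DB $6,632. Book value $33,160.
Year 4: DB = ⌊$33,160 × 150%/9⌋ = $5,526; SL = ⌊$30,260/6⌋ = $5,043 → take DB $5,526. Book value $27,634.
Year 5: DB = ⌊$27,634 × 150%/9⌋ = $4,605; SL = ⌊$24,734/5⌋ = $4,946 → take SL $4,946. Book value $22,688.
Year 6: DB = ⌊$22,688 × 150%/9⌋ = $3,781; SL = ⌊$19,788/4⌋ = $4,947 → take SL $4,947. Book value $17,741.
Year 7: DB = ⌊$17,741 × 150%/9⌋ = $2,956; SL = ⌊$14,841/3⌋ = $4,947 → take SL $4,947. Book value $12,794.

$12,794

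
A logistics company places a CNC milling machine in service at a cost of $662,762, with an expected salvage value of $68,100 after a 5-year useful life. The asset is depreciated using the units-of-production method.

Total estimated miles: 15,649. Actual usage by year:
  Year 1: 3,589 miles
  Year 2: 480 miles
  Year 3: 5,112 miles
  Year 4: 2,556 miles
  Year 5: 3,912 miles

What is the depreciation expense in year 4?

Depreciable base = $662,762 − $68,100 = $594,662.
Rate = $594,662 / 15,649 miles = $38 per mile.
Year 1: 3,589 × $38 = $136,382. Book value $526,380.
Year 2: 480 × $38 = $18,240. Book value $508,140.
Year 3: 5,112 × $38 = $194,256. Book value $313,884.
Year 4: 2,556 × $38 = $97,128. Book value $216,756.

$97,128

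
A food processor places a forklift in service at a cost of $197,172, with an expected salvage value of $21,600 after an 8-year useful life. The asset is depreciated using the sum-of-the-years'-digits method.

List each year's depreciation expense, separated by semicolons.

Depreciable base = $197,172 − $21,600 = $175,572.
Sum of the years' digits = 8+7+6+5+4+3+2+1 = 36.
Year 1: $175,572 × 8/36 = $39,016. Book value $158,156.
Year 2: $175,572 × 7/36 = $34,139. Book value $124,017.
Year 3: $175,572 × 6/36 = $29,262. Book value $94,755.
Year 4: $175,572 × 5/36 = $24,385. Book value $70,370.
Year 5: $175,572 × 4/36 = $19,508. Book value $50,862.
Year 6: $175,572 × 3/36 = $14,631. Book value $36,231.
Year 7: $175,572 × 2/36 = $9,754. Book value $26,477.
Year 8: $175,572 × 1/36 = $4,877. Book value $21,600.

$39,016; $34,139; $29,262; $24,385; $19,508; $14,631; $9,754; $4,877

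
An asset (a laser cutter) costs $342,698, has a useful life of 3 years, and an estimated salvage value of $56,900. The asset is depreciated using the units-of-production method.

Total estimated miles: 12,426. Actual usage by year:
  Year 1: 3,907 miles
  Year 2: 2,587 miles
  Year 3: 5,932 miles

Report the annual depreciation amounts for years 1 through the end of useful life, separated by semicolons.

Depreciable base = $342,698 − $56,900 = $285,798.
Rate = $285,798 / 12,426 miles = $23 per mile.
Year 1: 3,907 × $23 = $89,861. Book value $252,837.
Year 2: 2,587 × $23 = $59,501. Book value $193,336.
Year 3: 5,932 × $23 = $136,436. Book value $56,900.

$89,861; $59,501; $136,436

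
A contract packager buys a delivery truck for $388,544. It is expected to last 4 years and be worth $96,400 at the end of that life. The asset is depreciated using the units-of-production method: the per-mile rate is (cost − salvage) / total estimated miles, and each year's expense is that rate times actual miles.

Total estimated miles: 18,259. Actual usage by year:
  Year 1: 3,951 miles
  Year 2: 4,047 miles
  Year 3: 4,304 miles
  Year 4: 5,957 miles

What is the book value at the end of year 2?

$260,576

Depreciable base = $388,544 − $96,400 = $292,144.
Rate = $292,144 / 18,259 miles = $16 per mile.
Year 1: 3,951 × $16 = $63,216. Book value $325,328.
Year 2: 4,047 × $16 = $64,752. Book value $260,576.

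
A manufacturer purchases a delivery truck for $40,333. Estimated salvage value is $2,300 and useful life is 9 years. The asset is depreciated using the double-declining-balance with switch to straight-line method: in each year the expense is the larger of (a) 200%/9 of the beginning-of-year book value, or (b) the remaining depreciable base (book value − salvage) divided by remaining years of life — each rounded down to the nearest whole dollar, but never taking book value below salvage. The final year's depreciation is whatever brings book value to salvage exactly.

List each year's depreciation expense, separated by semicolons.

Depreciable base = $40,333 − $2,300 = $38,033.
Year 1: DB = ⌊$40,333 × 200%/9⌋ = $8,962; SL = ⌊$38,033/9⌋ = $4,225 → take DB $8,962. Book value $31,371.
Year 2: DB = ⌊$31,371 × 200%/9⌋ = $6,971; SL = ⌊$29,071/8⌋ = $3,633 → take DB $6,971. Book value $24,400.
Year 3: DB = ⌊$24,400 × 200%/9⌋ = $5,422; SL = ⌊$22,100/7⌋ = $3,157 → take DB $5,422. Book value $18,978.
Year 4: DB = ⌊$18,978 × 200%/9⌋ = $4,217; SL = ⌊$16,678/6⌋ = $2,779 → take DB $4,217. Book value $14,761.
Year 5: DB = ⌊$14,761 × 200%/9⌋ = $3,280; SL = ⌊$12,461/5⌋ = $2,492 → take DB $3,280. Book value $11,481.
Year 6: DB = ⌊$11,481 × 200%/9⌋ = $2,551; SL = ⌊$9,181/4⌋ = $2,295 → take DB $2,551. Book value $8,930.
Year 7: DB = ⌊$8,930 × 200%/9⌋ = $1,984; SL = ⌊$6,630/3⌋ = $2,210 → take SL $2,210. Book value $6,720.
Year 8: DB = ⌊$6,720 × 200%/9⌋ = $1,493; SL = ⌊$4,420/2⌋ = $2,210 → take SL $2,210. Book value $4,510.
Year 9 (final): $4,510 − $2,300 = $2,210. Book value $2,300.

$8,962; $6,971; $5,422; $4,217; $3,280; $2,551; $2,210; $2,210; $2,210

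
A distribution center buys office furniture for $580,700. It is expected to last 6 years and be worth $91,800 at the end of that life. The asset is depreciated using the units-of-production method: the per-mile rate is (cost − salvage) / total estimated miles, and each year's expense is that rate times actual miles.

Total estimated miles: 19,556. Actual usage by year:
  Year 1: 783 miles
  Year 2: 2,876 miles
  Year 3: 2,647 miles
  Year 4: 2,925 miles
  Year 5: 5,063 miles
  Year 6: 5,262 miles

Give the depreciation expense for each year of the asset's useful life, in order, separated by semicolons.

$19,575; $71,900; $66,175; $73,125; $126,575; $131,550

Depreciable base = $580,700 − $91,800 = $488,900.
Rate = $488,900 / 19,556 miles = $25 per mile.
Year 1: 783 × $25 = $19,575. Book value $561,125.
Year 2: 2,876 × $25 = $71,900. Book value $489,225.
Year 3: 2,647 × $25 = $66,175. Book value $423,050.
Year 4: 2,925 × $25 = $73,125. Book value $349,925.
Year 5: 5,063 × $25 = $126,575. Book value $223,350.
Year 6: 5,262 × $25 = $131,550. Book value $91,800.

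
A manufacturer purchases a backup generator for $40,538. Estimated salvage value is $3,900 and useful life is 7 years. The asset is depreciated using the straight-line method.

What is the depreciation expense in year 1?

Depreciable base = $40,538 − $3,900 = $36,638.
Annual expense = $36,638 / 7 = $5,234.

$5,234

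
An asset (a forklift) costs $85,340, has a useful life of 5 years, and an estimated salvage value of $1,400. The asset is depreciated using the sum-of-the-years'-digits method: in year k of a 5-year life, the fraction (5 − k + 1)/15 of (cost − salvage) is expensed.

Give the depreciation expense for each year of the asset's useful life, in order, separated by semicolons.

$27,980; $22,384; $16,788; $11,192; $5,596

Depreciable base = $85,340 − $1,400 = $83,940.
Sum of the years' digits = 5+4+3+2+1 = 15.
Year 1: $83,940 × 5/15 = $27,980. Book value $57,360.
Year 2: $83,940 × 4/15 = $22,384. Book value $34,976.
Year 3: $83,940 × 3/15 = $16,788. Book value $18,188.
Year 4: $83,940 × 2/15 = $11,192. Book value $6,996.
Year 5: $83,940 × 1/15 = $5,596. Book value $1,400.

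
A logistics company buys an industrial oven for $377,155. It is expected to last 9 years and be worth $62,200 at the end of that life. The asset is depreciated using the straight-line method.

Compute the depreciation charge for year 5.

$34,995

Depreciable base = $377,155 − $62,200 = $314,955.
Annual expense = $314,955 / 9 = $34,995.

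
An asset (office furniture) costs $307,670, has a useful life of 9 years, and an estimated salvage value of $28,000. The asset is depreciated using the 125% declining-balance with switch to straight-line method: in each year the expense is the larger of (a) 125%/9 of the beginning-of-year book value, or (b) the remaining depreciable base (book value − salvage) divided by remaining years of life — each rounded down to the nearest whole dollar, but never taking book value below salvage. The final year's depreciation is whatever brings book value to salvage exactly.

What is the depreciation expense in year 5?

Depreciable base = $307,670 − $28,000 = $279,670.
Year 1: DB = ⌊$307,670 × 125%/9⌋ = $42,731; SL = ⌊$279,670/9⌋ = $31,074 → take DB $42,731. Book value $264,939.
Year 2: DB = ⌊$264,939 × 125%/9⌋ = $36,797; SL = ⌊$236,939/8⌋ = $29,617 → take DB $36,797. Book value $228,142.
Year 3: DB = ⌊$228,142 × 125%/9⌋ = $31,686; SL = ⌊$200,142/7⌋ = $28,591 → take DB $31,686. Book value $196,456.
Year 4: DB = ⌊$196,456 × 125%/9⌋ = $27,285; SL = ⌊$168,456/6⌋ = $28,076 → take SL $28,076. Book value $168,380.
Year 5: DB = ⌊$168,380 × 125%/9⌋ = $23,386; SL = ⌊$140,380/5⌋ = $28,076 → take SL $28,076. Book value $140,304.

$28,076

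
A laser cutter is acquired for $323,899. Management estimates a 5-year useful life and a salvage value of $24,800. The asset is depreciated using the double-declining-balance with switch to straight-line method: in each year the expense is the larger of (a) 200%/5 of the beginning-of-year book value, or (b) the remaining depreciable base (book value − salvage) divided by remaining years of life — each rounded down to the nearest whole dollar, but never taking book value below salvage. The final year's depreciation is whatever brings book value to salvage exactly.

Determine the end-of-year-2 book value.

$116,604

Depreciable base = $323,899 − $24,800 = $299,099.
Year 1: DB = ⌊$323,899 × 200%/5⌋ = $129,559; SL = ⌊$299,099/5⌋ = $59,819 → take DB $129,559. Book value $194,340.
Year 2: DB = ⌊$194,340 × 200%/5⌋ = $77,736; SL = ⌊$169,540/4⌋ = $42,385 → take DB $77,736. Book value $116,604.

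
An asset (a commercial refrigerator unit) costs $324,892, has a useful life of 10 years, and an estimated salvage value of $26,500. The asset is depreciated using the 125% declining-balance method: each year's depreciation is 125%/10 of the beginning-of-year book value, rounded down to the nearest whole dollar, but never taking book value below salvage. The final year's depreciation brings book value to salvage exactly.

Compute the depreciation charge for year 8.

$15,948

Depreciable base = $324,892 − $26,500 = $298,392.
Year 1: ⌊$324,892 × 125%/10⌋ = $40,611. Book value $284,281.
Year 2: ⌊$284,281 × 125%/10⌋ = $35,535. Book value $248,746.
Year 3: ⌊$248,746 × 125%/10⌋ = $31,093. Book value $217,653.
Year 4: ⌊$217,653 × 125%/10⌋ = $27,206. Book value $190,447.
Year 5: ⌊$190,447 × 125%/10⌋ = $23,805. Book value $166,642.
Year 6: ⌊$166,642 × 125%/10⌋ = $20,830. Book value $145,812.
Year 7: ⌊$145,812 × 125%/10⌋ = $18,226. Book value $127,586.
Year 8: ⌊$127,586 × 125%/10⌋ = $15,948. Book value $111,638.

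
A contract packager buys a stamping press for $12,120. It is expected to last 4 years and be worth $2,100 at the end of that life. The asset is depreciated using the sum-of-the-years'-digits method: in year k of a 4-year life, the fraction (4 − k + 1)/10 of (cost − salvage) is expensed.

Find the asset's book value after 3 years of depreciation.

Depreciable base = $12,120 − $2,100 = $10,020.
Sum of the years' digits = 4+3+2+1 = 10.
Year 1: $10,020 × 4/10 = $4,008. Book value $8,112.
Year 2: $10,020 × 3/10 = $3,006. Book value $5,106.
Year 3: $10,020 × 2/10 = $2,004. Book value $3,102.

$3,102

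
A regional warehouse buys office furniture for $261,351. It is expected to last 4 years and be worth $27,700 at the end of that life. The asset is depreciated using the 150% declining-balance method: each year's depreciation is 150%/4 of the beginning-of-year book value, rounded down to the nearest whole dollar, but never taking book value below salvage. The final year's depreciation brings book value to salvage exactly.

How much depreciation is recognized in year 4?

$36,107

Depreciable base = $261,351 − $27,700 = $233,651.
Year 1: ⌊$261,351 × 150%/4⌋ = $98,006. Book value $163,345.
Year 2: ⌊$163,345 × 150%/4⌋ = $61,254. Book value $102,091.
Year 3: ⌊$102,091 × 150%/4⌋ = $38,284. Book value $63,807.
Year 4 (final): $63,807 − $27,700 = $36,107. Book value $27,700.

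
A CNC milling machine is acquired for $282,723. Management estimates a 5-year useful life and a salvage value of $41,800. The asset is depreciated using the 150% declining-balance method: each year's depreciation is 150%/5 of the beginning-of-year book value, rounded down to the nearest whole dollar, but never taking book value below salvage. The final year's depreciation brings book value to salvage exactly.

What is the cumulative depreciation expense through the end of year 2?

$144,188

Depreciable base = $282,723 − $41,800 = $240,923.
Year 1: ⌊$282,723 × 150%/5⌋ = $84,816. Book value $197,907.
Year 2: ⌊$197,907 × 150%/5⌋ = $59,372. Book value $138,535.
Accumulated through year 2 = $282,723 − $138,535 = $144,188.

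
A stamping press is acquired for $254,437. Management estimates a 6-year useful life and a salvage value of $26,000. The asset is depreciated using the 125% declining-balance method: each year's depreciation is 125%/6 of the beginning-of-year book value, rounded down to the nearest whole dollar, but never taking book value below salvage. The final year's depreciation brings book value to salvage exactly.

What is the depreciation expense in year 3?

Depreciable base = $254,437 − $26,000 = $228,437.
Year 1: ⌊$254,437 × 125%/6⌋ = $53,007. Book value $201,430.
Year 2: ⌊$201,430 × 125%/6⌋ = $41,964. Book value $159,466.
Year 3: ⌊$159,466 × 125%/6⌋ = $33,222. Book value $126,244.

$33,222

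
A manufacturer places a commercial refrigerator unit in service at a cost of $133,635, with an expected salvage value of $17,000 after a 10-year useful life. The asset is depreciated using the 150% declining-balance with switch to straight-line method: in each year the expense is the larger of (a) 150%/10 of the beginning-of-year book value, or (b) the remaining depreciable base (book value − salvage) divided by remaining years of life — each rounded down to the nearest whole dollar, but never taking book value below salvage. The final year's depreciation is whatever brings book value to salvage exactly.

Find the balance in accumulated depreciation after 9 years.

$108,284

Depreciable base = $133,635 − $17,000 = $116,635.
Year 1: DB = ⌊$133,635 × 150%/10⌋ = $20,045; SL = ⌊$116,635/10⌋ = $11,663 → take DB $20,045. Book value $113,590.
Year 2: DB = ⌊$113,590 × 150%/10⌋ = $17,038; SL = ⌊$96,590/9⌋ = $10,732 → take DB $17,038. Book value $96,552.
Year 3: DB = ⌊$96,552 × 150%/10⌋ = $14,482; SL = ⌊$79,552/8⌋ = $9,944 → take DB $14,482. Book value $82,070.
Year 4: DB = ⌊$82,070 × 150%/10⌋ = $12,310; SL = ⌊$65,070/7⌋ = $9,295 → take DB $12,310. Book value $69,760.
Year 5: DB = ⌊$69,760 × 150%/10⌋ = $10,464; SL = ⌊$52,760/6⌋ = $8,793 → take DB $10,464. Book value $59,296.
Year 6: DB = ⌊$59,296 × 150%/10⌋ = $8,894; SL = ⌊$42,296/5⌋ = $8,459 → take DB $8,894. Book value $50,402.
Year 7: DB = ⌊$50,402 × 150%/10⌋ = $7,560; SL = ⌊$33,402/4⌋ = $8,350 → take SL $8,350. Book value $42,052.
Year 8: DB = ⌊$42,052 × 150%/10⌋ = $6,307; SL = ⌊$25,052/3⌋ = $8,350 → take SL $8,350. Book value $33,702.
Year 9: DB = ⌊$33,702 × 150%/10⌋ = $5,055; SL = ⌊$16,702/2⌋ = $8,351 → take SL $8,351. Book value $25,351.
Accumulated through year 9 = $133,635 − $25,351 = $108,284.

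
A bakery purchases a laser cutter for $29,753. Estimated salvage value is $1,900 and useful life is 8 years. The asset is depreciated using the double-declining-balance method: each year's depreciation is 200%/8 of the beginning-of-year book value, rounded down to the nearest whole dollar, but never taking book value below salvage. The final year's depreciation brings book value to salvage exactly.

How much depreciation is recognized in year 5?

Depreciable base = $29,753 − $1,900 = $27,853.
Year 1: ⌊$29,753 × 200%/8⌋ = $7,438. Book value $22,315.
Year 2: ⌊$22,315 × 200%/8⌋ = $5,578. Book value $16,737.
Year 3: ⌊$16,737 × 200%/8⌋ = $4,184. Book value $12,553.
Year 4: ⌊$12,553 × 200%/8⌋ = $3,138. Book value $9,415.
Year 5: ⌊$9,415 × 200%/8⌋ = $2,353. Book value $7,062.

$2,353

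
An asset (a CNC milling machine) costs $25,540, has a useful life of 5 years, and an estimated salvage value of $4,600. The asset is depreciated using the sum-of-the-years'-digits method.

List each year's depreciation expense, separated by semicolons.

Depreciable base = $25,540 − $4,600 = $20,940.
Sum of the years' digits = 5+4+3+2+1 = 15.
Year 1: $20,940 × 5/15 = $6,980. Book value $18,560.
Year 2: $20,940 × 4/15 = $5,584. Book value $12,976.
Year 3: $20,940 × 3/15 = $4,188. Book value $8,788.
Year 4: $20,940 × 2/15 = $2,792. Book value $5,996.
Year 5: $20,940 × 1/15 = $1,396. Book value $4,600.

$6,980; $5,584; $4,188; $2,792; $1,396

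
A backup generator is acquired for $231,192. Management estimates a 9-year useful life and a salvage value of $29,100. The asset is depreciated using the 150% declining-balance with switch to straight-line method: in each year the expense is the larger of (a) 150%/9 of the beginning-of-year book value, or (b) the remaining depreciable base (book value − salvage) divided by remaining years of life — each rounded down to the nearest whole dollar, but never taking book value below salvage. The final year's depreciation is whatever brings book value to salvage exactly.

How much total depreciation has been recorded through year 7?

Depreciable base = $231,192 − $29,100 = $202,092.
Year 1: DB = ⌊$231,192 × 150%/9⌋ = $38,532; SL = ⌊$202,092/9⌋ = $22,454 → take DB $38,532. Book value $192,660.
Year 2: DB = ⌊$192,660 × 150%/9⌋ = $32,110; SL = ⌊$163,560/8⌋ = $20,445 → take DB $32,110. Book value $160,550.
Year 3: DB = ⌊$160,550 × 150%/9⌋ = $26,758; SL = ⌊$131,450/7⌋ = $18,778 → take DB $26,758. Book value $133,792.
Year 4: DB = ⌊$133,792 × 150%/9⌋ = $22,298; SL = ⌊$104,692/6⌋ = $17,448 → take DB $22,298. Book value $111,494.
Year 5: DB = ⌊$111,494 × 150%/9⌋ = $18,582; SL = ⌊$82,394/5⌋ = $16,478 → take DB $18,582. Book value $92,912.
Year 6: DB = ⌊$92,912 × 150%/9⌋ = $15,485; SL = ⌊$63,812/4⌋ = $15,953 → take SL $15,953. Book value $76,959.
Year 7: DB = ⌊$76,959 × 150%/9⌋ = $12,826; SL = ⌊$47,859/3⌋ = $15,953 → take SL $15,953. Book value $61,006.
Accumulated through year 7 = $231,192 − $61,006 = $170,186.

$170,186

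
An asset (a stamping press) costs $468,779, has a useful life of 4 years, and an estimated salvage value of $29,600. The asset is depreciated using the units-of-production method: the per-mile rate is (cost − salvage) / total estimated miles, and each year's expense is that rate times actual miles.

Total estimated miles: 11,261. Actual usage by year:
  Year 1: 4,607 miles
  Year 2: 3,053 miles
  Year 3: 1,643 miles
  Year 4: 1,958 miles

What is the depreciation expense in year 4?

$76,362

Depreciable base = $468,779 − $29,600 = $439,179.
Rate = $439,179 / 11,261 miles = $39 per mile.
Year 1: 4,607 × $39 = $179,673. Book value $289,106.
Year 2: 3,053 × $39 = $119,067. Book value $170,039.
Year 3: 1,643 × $39 = $64,077. Book value $105,962.
Year 4: 1,958 × $39 = $76,362. Book value $29,600.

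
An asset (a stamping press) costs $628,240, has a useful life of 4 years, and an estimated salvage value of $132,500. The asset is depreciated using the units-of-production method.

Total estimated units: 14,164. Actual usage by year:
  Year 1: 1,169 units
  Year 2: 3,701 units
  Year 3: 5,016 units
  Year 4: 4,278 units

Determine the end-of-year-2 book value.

$457,790

Depreciable base = $628,240 − $132,500 = $495,740.
Rate = $495,740 / 14,164 units = $35 per unit.
Year 1: 1,169 × $35 = $40,915. Book value $587,325.
Year 2: 3,701 × $35 = $129,535. Book value $457,790.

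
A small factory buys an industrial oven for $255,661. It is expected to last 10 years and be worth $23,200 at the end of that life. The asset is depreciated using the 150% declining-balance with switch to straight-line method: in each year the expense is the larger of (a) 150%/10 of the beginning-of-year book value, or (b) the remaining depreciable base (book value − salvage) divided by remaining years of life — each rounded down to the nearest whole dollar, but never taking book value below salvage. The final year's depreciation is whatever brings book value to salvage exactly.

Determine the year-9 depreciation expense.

$18,048

Depreciable base = $255,661 − $23,200 = $232,461.
Year 1: DB = ⌊$255,661 × 150%/10⌋ = $38,349; SL = ⌊$232,461/10⌋ = $23,246 → take DB $38,349. Book value $217,312.
Year 2: DB = ⌊$217,312 × 150%/10⌋ = $32,596; SL = ⌊$194,112/9⌋ = $21,568 → take DB $32,596. Book value $184,716.
Year 3: DB = ⌊$184,716 × 150%/10⌋ = $27,707; SL = ⌊$161,516/8⌋ = $20,189 → take DB $27,707. Book value $157,009.
Year 4: DB = ⌊$157,009 × 150%/10⌋ = $23,551; SL = ⌊$133,809/7⌋ = $19,115 → take DB $23,551. Book value $133,458.
Year 5: DB = ⌊$133,458 × 150%/10⌋ = $20,018; SL = ⌊$110,258/6⌋ = $18,376 → take DB $20,018. Book value $113,440.
Year 6: DB = ⌊$113,440 × 150%/10⌋ = $17,016; SL = ⌊$90,240/5⌋ = $18,048 → take SL $18,048. Book value $95,392.
Year 7: DB = ⌊$95,392 × 150%/10⌋ = $14,308; SL = ⌊$72,192/4⌋ = $18,048 → take SL $18,048. Book value $77,344.
Year 8: DB = ⌊$77,344 × 150%/10⌋ = $11,601; SL = ⌊$54,144/3⌋ = $18,048 → take SL $18,048. Book value $59,296.
Year 9: DB = ⌊$59,296 × 150%/10⌋ = $8,894; SL = ⌊$36,096/2⌋ = $18,048 → take SL $18,048. Book value $41,248.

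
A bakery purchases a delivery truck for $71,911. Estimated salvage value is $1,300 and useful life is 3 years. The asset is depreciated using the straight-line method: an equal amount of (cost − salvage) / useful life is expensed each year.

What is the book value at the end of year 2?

$24,837

Depreciable base = $71,911 − $1,300 = $70,611.
Annual expense = $70,611 / 3 = $23,537.
End of year 1: book value $48,374.
End of year 2: book value $24,837.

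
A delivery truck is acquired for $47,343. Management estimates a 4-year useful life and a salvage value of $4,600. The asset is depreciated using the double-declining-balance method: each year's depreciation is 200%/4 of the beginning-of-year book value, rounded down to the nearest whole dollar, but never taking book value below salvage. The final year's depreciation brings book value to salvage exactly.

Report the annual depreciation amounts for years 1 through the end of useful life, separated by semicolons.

$23,671; $11,836; $5,918; $1,318

Depreciable base = $47,343 − $4,600 = $42,743.
Year 1: ⌊$47,343 × 200%/4⌋ = $23,671. Book value $23,672.
Year 2: ⌊$23,672 × 200%/4⌋ = $11,836. Book value $11,836.
Year 3: ⌊$11,836 × 200%/4⌋ = $5,918. Book value $5,918.
Year 4 (final): $5,918 − $4,600 = $1,318. Book value $4,600.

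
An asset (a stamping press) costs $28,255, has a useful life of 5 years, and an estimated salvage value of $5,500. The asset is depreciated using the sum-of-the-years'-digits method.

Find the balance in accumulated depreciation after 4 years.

Depreciable base = $28,255 − $5,500 = $22,755.
Sum of the years' digits = 5+4+3+2+1 = 15.
Year 1: $22,755 × 5/15 = $7,585. Book value $20,670.
Year 2: $22,755 × 4/15 = $6,068. Book value $14,602.
Year 3: $22,755 × 3/15 = $4,551. Book value $10,051.
Year 4: $22,755 × 2/15 = $3,034. Book value $7,017.
Accumulated through year 4 = $28,255 − $7,017 = $21,238.

$21,238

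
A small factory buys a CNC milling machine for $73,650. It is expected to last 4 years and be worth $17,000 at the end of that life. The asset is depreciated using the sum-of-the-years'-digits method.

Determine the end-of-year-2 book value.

$33,995

Depreciable base = $73,650 − $17,000 = $56,650.
Sum of the years' digits = 4+3+2+1 = 10.
Year 1: $56,650 × 4/10 = $22,660. Book value $50,990.
Year 2: $56,650 × 3/10 = $16,995. Book value $33,995.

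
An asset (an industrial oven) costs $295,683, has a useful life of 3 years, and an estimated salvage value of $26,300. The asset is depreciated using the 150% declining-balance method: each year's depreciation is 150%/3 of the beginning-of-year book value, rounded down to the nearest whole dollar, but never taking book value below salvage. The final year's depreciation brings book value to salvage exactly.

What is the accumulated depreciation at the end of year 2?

Depreciable base = $295,683 − $26,300 = $269,383.
Year 1: ⌊$295,683 × 150%/3⌋ = $147,841. Book value $147,842.
Year 2: ⌊$147,842 × 150%/3⌋ = $73,921. Book value $73,921.
Accumulated through year 2 = $295,683 − $73,921 = $221,762.

$221,762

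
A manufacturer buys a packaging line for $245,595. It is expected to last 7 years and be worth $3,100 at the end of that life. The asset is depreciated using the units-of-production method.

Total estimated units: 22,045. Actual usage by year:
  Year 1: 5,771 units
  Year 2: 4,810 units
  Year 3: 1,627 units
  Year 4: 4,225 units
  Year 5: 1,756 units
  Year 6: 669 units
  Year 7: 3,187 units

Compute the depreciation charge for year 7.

$35,057

Depreciable base = $245,595 − $3,100 = $242,495.
Rate = $242,495 / 22,045 units = $11 per unit.
Year 1: 5,771 × $11 = $63,481. Book value $182,114.
Year 2: 4,810 × $11 = $52,910. Book value $129,204.
Year 3: 1,627 × $11 = $17,897. Book value $111,307.
Year 4: 4,225 × $11 = $46,475. Book value $64,832.
Year 5: 1,756 × $11 = $19,316. Book value $45,516.
Year 6: 669 × $11 = $7,359. Book value $38,157.
Year 7: 3,187 × $11 = $35,057. Book value $3,100.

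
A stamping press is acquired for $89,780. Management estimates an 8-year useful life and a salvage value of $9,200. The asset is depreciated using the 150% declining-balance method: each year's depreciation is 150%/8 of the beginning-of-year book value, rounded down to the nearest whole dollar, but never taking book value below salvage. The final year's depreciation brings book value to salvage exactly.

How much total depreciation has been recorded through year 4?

Depreciable base = $89,780 − $9,200 = $80,580.
Year 1: ⌊$89,780 × 150%/8⌋ = $16,833. Book value $72,947.
Year 2: ⌊$72,947 × 150%/8⌋ = $13,677. Book value $59,270.
Year 3: ⌊$59,270 × 150%/8⌋ = $11,113. Book value $48,157.
Year 4: ⌊$48,157 × 150%/8⌋ = $9,029. Book value $39,128.
Accumulated through year 4 = $89,780 − $39,128 = $50,652.

$50,652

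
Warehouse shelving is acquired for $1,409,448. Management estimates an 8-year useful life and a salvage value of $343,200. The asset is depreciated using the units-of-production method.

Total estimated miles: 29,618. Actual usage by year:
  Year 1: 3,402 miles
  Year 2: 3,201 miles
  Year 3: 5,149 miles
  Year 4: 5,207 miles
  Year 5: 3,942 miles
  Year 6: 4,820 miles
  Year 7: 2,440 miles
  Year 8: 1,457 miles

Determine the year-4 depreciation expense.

Depreciable base = $1,409,448 − $343,200 = $1,066,248.
Rate = $1,066,248 / 29,618 miles = $36 per mile.
Year 1: 3,402 × $36 = $122,472. Book value $1,286,976.
Year 2: 3,201 × $36 = $115,236. Book value $1,171,740.
Year 3: 5,149 × $36 = $185,364. Book value $986,376.
Year 4: 5,207 × $36 = $187,452. Book value $798,924.

$187,452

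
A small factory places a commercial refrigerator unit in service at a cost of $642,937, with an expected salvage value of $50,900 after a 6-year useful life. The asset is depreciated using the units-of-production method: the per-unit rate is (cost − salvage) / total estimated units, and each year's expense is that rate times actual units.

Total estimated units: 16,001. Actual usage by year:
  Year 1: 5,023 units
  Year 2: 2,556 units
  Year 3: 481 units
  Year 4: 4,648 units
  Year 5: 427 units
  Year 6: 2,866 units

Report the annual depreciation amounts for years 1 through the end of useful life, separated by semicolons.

$185,851; $94,572; $17,797; $171,976; $15,799; $106,042

Depreciable base = $642,937 − $50,900 = $592,037.
Rate = $592,037 / 16,001 units = $37 per unit.
Year 1: 5,023 × $37 = $185,851. Book value $457,086.
Year 2: 2,556 × $37 = $94,572. Book value $362,514.
Year 3: 481 × $37 = $17,797. Book value $344,717.
Year 4: 4,648 × $37 = $171,976. Book value $172,741.
Year 5: 427 × $37 = $15,799. Book value $156,942.
Year 6: 2,866 × $37 = $106,042. Book value $50,900.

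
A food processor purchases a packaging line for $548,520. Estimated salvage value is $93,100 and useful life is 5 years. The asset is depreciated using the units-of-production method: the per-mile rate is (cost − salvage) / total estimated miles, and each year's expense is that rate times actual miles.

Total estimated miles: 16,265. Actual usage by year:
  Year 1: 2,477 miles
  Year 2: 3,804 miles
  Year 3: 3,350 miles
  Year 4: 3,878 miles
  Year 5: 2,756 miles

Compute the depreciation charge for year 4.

Depreciable base = $548,520 − $93,100 = $455,420.
Rate = $455,420 / 16,265 miles = $28 per mile.
Year 1: 2,477 × $28 = $69,356. Book value $479,164.
Year 2: 3,804 × $28 = $106,512. Book value $372,652.
Year 3: 3,350 × $28 = $93,800. Book value $278,852.
Year 4: 3,878 × $28 = $108,584. Book value $170,268.

$108,584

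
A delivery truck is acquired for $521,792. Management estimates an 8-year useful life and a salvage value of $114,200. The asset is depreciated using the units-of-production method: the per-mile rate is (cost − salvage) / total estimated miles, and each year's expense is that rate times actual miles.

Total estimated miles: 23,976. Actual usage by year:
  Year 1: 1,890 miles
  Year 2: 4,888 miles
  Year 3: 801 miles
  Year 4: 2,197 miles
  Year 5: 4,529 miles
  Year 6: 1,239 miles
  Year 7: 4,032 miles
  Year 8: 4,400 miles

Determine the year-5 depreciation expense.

$76,993

Depreciable base = $521,792 − $114,200 = $407,592.
Rate = $407,592 / 23,976 miles = $17 per mile.
Year 1: 1,890 × $17 = $32,130. Book value $489,662.
Year 2: 4,888 × $17 = $83,096. Book value $406,566.
Year 3: 801 × $17 = $13,617. Book value $392,949.
Year 4: 2,197 × $17 = $37,349. Book value $355,600.
Year 5: 4,529 × $17 = $76,993. Book value $278,607.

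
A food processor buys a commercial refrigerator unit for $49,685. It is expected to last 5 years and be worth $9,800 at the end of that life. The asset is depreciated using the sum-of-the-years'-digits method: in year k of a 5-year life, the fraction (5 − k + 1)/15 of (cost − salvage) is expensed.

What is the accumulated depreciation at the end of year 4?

$37,226

Depreciable base = $49,685 − $9,800 = $39,885.
Sum of the years' digits = 5+4+3+2+1 = 15.
Year 1: $39,885 × 5/15 = $13,295. Book value $36,390.
Year 2: $39,885 × 4/15 = $10,636. Book value $25,754.
Year 3: $39,885 × 3/15 = $7,977. Book value $17,777.
Year 4: $39,885 × 2/15 = $5,318. Book value $12,459.
Accumulated through year 4 = $49,685 − $12,459 = $37,226.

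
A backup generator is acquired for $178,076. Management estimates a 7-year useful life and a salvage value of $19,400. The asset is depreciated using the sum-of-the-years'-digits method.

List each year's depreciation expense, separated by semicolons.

Depreciable base = $178,076 − $19,400 = $158,676.
Sum of the years' digits = 7+6+5+4+3+2+1 = 28.
Year 1: $158,676 × 7/28 = $39,669. Book value $138,407.
Year 2: $158,676 × 6/28 = $34,002. Book value $104,405.
Year 3: $158,676 × 5/28 = $28,335. Book value $76,070.
Year 4: $158,676 × 4/28 = $22,668. Book value $53,402.
Year 5: $158,676 × 3/28 = $17,001. Book value $36,401.
Year 6: $158,676 × 2/28 = $11,334. Book value $25,067.
Year 7: $158,676 × 1/28 = $5,667. Book value $19,400.

$39,669; $34,002; $28,335; $22,668; $17,001; $11,334; $5,667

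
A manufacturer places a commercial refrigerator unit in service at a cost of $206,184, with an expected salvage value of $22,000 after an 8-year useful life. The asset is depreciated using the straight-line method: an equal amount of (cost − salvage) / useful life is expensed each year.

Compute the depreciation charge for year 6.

$23,023

Depreciable base = $206,184 − $22,000 = $184,184.
Annual expense = $184,184 / 8 = $23,023.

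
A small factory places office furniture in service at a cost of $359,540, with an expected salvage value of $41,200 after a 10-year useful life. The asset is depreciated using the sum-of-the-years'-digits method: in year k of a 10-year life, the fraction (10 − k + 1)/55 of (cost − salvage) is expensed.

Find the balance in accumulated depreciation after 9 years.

Depreciable base = $359,540 − $41,200 = $318,340.
Sum of the years' digits = 10+9+8+7+6+5+4+3+2+1 = 55.
Year 1: $318,340 × 10/55 = $57,880. Book value $301,660.
Year 2: $318,340 × 9/55 = $52,092. Book value $249,568.
Year 3: $318,340 × 8/55 = $46,304. Book value $203,264.
Year 4: $318,340 × 7/55 = $40,516. Book value $162,748.
Year 5: $318,340 × 6/55 = $34,728. Book value $128,020.
Year 6: $318,340 × 5/55 = $28,940. Book value $99,080.
Year 7: $318,340 × 4/55 = $23,152. Book value $75,928.
Year 8: $318,340 × 3/55 = $17,364. Book value $58,564.
Year 9: $318,340 × 2/55 = $11,576. Book value $46,988.
Accumulated through year 9 = $359,540 − $46,988 = $312,552.

$312,552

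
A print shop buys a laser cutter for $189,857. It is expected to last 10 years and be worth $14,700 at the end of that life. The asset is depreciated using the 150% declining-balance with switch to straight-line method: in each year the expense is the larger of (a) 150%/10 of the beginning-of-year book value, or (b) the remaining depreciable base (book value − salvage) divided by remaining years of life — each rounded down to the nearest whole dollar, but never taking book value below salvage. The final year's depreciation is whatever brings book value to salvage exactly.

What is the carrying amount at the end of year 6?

$70,335

Depreciable base = $189,857 − $14,700 = $175,157.
Year 1: DB = ⌊$189,857 × 150%/10⌋ = $28,478; SL = ⌊$175,157/10⌋ = $17,515 → take DB $28,478. Book value $161,379.
Year 2: DB = ⌊$161,379 × 150%/10⌋ = $24,206; SL = ⌊$146,679/9⌋ = $16,297 → take DB $24,206. Book value $137,173.
Year 3: DB = ⌊$137,173 × 150%/10⌋ = $20,575; SL = ⌊$122,473/8⌋ = $15,309 → take DB $20,575. Book value $116,598.
Year 4: DB = ⌊$116,598 × 150%/10⌋ = $17,489; SL = ⌊$101,898/7⌋ = $14,556 → take DB $17,489. Book value $99,109.
Year 5: DB = ⌊$99,109 × 150%/10⌋ = $14,866; SL = ⌊$84,409/6⌋ = $14,068 → take DB $14,866. Book value $84,243.
Year 6: DB = ⌊$84,243 × 150%/10⌋ = $12,636; SL = ⌊$69,543/5⌋ = $13,908 → take SL $13,908. Book value $70,335.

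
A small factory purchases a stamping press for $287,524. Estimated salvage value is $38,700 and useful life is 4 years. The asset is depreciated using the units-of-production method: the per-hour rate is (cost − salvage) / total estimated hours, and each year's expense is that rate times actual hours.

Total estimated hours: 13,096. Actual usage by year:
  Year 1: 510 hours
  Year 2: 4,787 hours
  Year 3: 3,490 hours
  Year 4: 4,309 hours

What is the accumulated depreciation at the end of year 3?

$166,953

Depreciable base = $287,524 − $38,700 = $248,824.
Rate = $248,824 / 13,096 hours = $19 per hour.
Year 1: 510 × $19 = $9,690. Book value $277,834.
Year 2: 4,787 × $19 = $90,953. Book value $186,881.
Year 3: 3,490 × $19 = $66,310. Book value $120,571.
Accumulated through year 3 = $287,524 − $120,571 = $166,953.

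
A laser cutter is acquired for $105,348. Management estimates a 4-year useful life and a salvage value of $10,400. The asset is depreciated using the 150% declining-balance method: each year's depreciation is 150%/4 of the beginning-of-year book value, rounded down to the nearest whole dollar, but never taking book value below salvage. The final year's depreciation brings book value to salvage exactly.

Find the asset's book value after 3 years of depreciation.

$25,720

Depreciable base = $105,348 − $10,400 = $94,948.
Year 1: ⌊$105,348 × 150%/4⌋ = $39,505. Book value $65,843.
Year 2: ⌊$65,843 × 150%/4⌋ = $24,691. Book value $41,152.
Year 3: ⌊$41,152 × 150%/4⌋ = $15,432. Book value $25,720.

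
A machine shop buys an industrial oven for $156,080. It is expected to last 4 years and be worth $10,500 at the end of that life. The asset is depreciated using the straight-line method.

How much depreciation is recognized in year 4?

$36,395

Depreciable base = $156,080 − $10,500 = $145,580.
Annual expense = $145,580 / 4 = $36,395.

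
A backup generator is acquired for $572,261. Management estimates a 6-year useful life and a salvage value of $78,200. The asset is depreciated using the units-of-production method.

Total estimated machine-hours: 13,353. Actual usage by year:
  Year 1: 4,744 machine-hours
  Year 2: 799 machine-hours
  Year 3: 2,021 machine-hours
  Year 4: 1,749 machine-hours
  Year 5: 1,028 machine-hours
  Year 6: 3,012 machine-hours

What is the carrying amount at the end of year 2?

Depreciable base = $572,261 − $78,200 = $494,061.
Rate = $494,061 / 13,353 machine-hours = $37 per machine-hour.
Year 1: 4,744 × $37 = $175,528. Book value $396,733.
Year 2: 799 × $37 = $29,563. Book value $367,170.

$367,170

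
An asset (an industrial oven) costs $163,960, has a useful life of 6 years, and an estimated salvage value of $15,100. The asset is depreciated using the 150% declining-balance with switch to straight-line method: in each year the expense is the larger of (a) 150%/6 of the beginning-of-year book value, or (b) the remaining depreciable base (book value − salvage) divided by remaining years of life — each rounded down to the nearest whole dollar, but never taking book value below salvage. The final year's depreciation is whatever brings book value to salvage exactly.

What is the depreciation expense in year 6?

Depreciable base = $163,960 − $15,100 = $148,860.
Year 1: DB = ⌊$163,960 × 150%/6⌋ = $40,990; SL = ⌊$148,860/6⌋ = $24,810 → take DB $40,990. Book value $122,970.
Year 2: DB = ⌊$122,970 × 150%/6⌋ = $30,742; SL = ⌊$107,870/5⌋ = $21,574 → take DB $30,742. Book value $92,228.
Year 3: DB = ⌊$92,228 × 150%/6⌋ = $23,057; SL = ⌊$77,128/4⌋ = $19,282 → take DB $23,057. Book value $69,171.
Year 4: DB = ⌊$69,171 × 150%/6⌋ = $17,292; SL = ⌊$54,071/3⌋ = $18,023 → take SL $18,023. Book value $51,148.
Year 5: DB = ⌊$51,148 × 150%/6⌋ = $12,787; SL = ⌊$36,048/2⌋ = $18,024 → take SL $18,024. Book value $33,124.
Year 6 (final): $33,124 − $15,100 = $18,024. Book value $15,100.

$18,024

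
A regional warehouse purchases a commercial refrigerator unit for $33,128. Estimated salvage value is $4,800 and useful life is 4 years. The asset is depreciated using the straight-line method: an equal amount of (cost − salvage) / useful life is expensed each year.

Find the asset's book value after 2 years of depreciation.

Depreciable base = $33,128 − $4,800 = $28,328.
Annual expense = $28,328 / 4 = $7,082.
End of year 1: book value $26,046.
End of year 2: book value $18,964.

$18,964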